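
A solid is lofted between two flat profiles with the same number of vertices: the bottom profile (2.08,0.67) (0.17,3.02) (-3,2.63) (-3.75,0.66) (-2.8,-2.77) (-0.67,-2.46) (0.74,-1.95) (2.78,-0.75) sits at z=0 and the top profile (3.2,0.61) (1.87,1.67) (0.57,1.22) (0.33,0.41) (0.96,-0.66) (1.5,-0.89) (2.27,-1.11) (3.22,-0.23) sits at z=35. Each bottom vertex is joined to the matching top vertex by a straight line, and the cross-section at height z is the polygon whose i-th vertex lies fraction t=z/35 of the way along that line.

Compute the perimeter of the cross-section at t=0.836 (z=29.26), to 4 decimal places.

Perimeter at t=0.836: 10.3383

Cross-section at t=0.836: each vertex is (1-t)·p0[i] + t·p1[i].
  v1: (1-0.836)·(2.08,0.67) + 0.836·(3.2,0.61) = (3.0163,0.6198)
  v2: (1-0.836)·(0.17,3.02) + 0.836·(1.87,1.67) = (1.5912,1.8914)
  v3: (1-0.836)·(-3,2.63) + 0.836·(0.57,1.22) = (-0.0155,1.4512)
  v4: (1-0.836)·(-3.75,0.66) + 0.836·(0.33,0.41) = (-0.3391,0.4510)
  v5: (1-0.836)·(-2.8,-2.77) + 0.836·(0.96,-0.66) = (0.3434,-1.0060)
  v6: (1-0.836)·(-0.67,-2.46) + 0.836·(1.5,-0.89) = (1.1441,-1.1475)
  v7: (1-0.836)·(0.74,-1.95) + 0.836·(2.27,-1.11) = (2.0191,-1.2478)
  v8: (1-0.836)·(2.78,-0.75) + 0.836·(3.22,-0.23) = (3.1478,-0.3153)
Perimeter = Σ |v_{i+1} − v_i|:
  edge 1→2: √(-1.4251² + 1.2716²) = 1.9099 (running 1.9099)
  edge 2→3: √(-1.6067² + -0.4402²) = 1.6659 (running 3.5758)
  edge 3→4: √(-0.3236² + -1.0002²) = 1.0513 (running 4.6271)
  edge 4→5: √(0.6825² + -1.4570²) = 1.6090 (running 6.2361)
  edge 5→6: √(0.8008² + -0.1414²) = 0.8132 (running 7.0492)
  edge 6→7: √(0.8750² + -0.1003²) = 0.8807 (running 7.9299)
  edge 7→8: √(1.1288² + 0.9325²) = 1.4641 (running 9.3940)
  edge 8→1: √(-0.1315² + 0.9351²) = 0.9443 (running 10.3383)
Perimeter = 10.3383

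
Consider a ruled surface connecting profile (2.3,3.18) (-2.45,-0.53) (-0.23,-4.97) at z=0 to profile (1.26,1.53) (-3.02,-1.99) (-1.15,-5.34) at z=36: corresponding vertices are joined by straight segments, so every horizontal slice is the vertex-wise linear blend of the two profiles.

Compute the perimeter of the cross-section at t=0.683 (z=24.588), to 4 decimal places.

Cross-section at t=0.683: each vertex is (1-t)·p0[i] + t·p1[i].
  v1: (1-0.683)·(2.3,3.18) + 0.683·(1.26,1.53) = (1.5897,2.0530)
  v2: (1-0.683)·(-2.45,-0.53) + 0.683·(-3.02,-1.99) = (-2.8393,-1.5272)
  v3: (1-0.683)·(-0.23,-4.97) + 0.683·(-1.15,-5.34) = (-0.8584,-5.2227)
Perimeter = Σ |v_{i+1} − v_i|:
  edge 1→2: √(-4.4290² + -3.5802²) = 5.6951 (running 5.6951)
  edge 2→3: √(1.9810² + -3.6955²) = 4.1930 (running 9.8881)
  edge 3→1: √(2.4480² + 7.2758²) = 7.6766 (running 17.5646)
Perimeter = 17.5646

Perimeter at t=0.683: 17.5646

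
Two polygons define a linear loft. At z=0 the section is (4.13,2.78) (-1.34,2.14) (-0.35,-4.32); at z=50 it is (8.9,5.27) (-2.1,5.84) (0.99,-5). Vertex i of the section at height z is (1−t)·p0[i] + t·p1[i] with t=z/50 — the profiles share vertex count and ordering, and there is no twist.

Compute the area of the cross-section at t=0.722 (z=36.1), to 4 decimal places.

Cross-section at t=0.722: each vertex is (1-t)·p0[i] + t·p1[i].
  v1: (1-0.722)·(4.13,2.78) + 0.722·(8.9,5.27) = (7.5739,4.5778)
  v2: (1-0.722)·(-1.34,2.14) + 0.722·(-2.1,5.84) = (-1.8887,4.8114)
  v3: (1-0.722)·(-0.35,-4.32) + 0.722·(0.99,-5) = (0.6175,-4.8110)
Shoelace sum Σ(x_i·y_{i+1} − x_{i+1}·y_i):
  i=1: 7.5739·4.8114 − -1.8887·4.5778 = +45.0874 (running +45.0874)
  i=2: -1.8887·-4.8110 − 0.6175·4.8114 = +6.1156 (running +51.2030)
  i=3: 0.6175·4.5778 − 7.5739·-4.8110 = +39.2646 (running +90.4676)
Area = |Σ|/2 = |90.4676|/2 = 45.2338

Area at t=0.722: 45.2338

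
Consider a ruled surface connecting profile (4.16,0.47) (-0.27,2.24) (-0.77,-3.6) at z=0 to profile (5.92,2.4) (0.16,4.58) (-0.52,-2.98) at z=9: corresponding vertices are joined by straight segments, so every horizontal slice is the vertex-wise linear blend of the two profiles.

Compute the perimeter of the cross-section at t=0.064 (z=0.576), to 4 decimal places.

Perimeter at t=0.064: 17.3522

Cross-section at t=0.064: each vertex is (1-t)·p0[i] + t·p1[i].
  v1: (1-0.064)·(4.16,0.47) + 0.064·(5.92,2.4) = (4.2726,0.5935)
  v2: (1-0.064)·(-0.27,2.24) + 0.064·(0.16,4.58) = (-0.2425,2.3898)
  v3: (1-0.064)·(-0.77,-3.6) + 0.064·(-0.52,-2.98) = (-0.7540,-3.5603)
Perimeter = Σ |v_{i+1} − v_i|:
  edge 1→2: √(-4.5151² + 1.7962²) = 4.8593 (running 4.8593)
  edge 2→3: √(-0.5115² + -5.9501²) = 5.9720 (running 10.8313)
  edge 3→1: √(5.0266² + 4.1538²) = 6.5209 (running 17.3522)
Perimeter = 17.3522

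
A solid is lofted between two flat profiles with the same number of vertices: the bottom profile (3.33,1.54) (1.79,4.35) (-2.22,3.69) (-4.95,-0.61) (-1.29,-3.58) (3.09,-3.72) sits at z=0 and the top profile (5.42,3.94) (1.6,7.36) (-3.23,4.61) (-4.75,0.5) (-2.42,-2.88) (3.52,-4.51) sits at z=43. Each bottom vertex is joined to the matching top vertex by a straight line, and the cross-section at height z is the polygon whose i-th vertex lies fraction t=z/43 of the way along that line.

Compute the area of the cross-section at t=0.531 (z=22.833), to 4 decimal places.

Cross-section at t=0.531: each vertex is (1-t)·p0[i] + t·p1[i].
  v1: (1-0.531)·(3.33,1.54) + 0.531·(5.42,3.94) = (4.4398,2.8144)
  v2: (1-0.531)·(1.79,4.35) + 0.531·(1.6,7.36) = (1.6891,5.9483)
  v3: (1-0.531)·(-2.22,3.69) + 0.531·(-3.23,4.61) = (-2.7563,4.1785)
  v4: (1-0.531)·(-4.95,-0.61) + 0.531·(-4.75,0.5) = (-4.8438,-0.0206)
  v5: (1-0.531)·(-1.29,-3.58) + 0.531·(-2.42,-2.88) = (-1.8900,-3.2083)
  v6: (1-0.531)·(3.09,-3.72) + 0.531·(3.52,-4.51) = (3.3183,-4.1395)
Shoelace sum Σ(x_i·y_{i+1} − x_{i+1}·y_i):
  i=1: 4.4398·5.9483 − 1.6891·2.8144 = +21.6554 (running +21.6554)
  i=2: 1.6891·4.1785 − -2.7563·5.9483 = +23.4534 (running +45.1088)
  i=3: -2.7563·-0.0206 − -4.8438·4.1785 = +20.2967 (running +65.4054)
  i=4: -4.8438·-3.2083 − -1.8900·-0.0206 = +15.5014 (running +80.9069)
  i=5: -1.8900·-4.1395 − 3.3183·-3.2083 = +18.4700 (running +99.3769)
  i=6: 3.3183·2.8144 − 4.4398·-4.1395 = +27.7176 (running +127.0944)
Area = |Σ|/2 = |127.0944|/2 = 63.5472

Area at t=0.531: 63.5472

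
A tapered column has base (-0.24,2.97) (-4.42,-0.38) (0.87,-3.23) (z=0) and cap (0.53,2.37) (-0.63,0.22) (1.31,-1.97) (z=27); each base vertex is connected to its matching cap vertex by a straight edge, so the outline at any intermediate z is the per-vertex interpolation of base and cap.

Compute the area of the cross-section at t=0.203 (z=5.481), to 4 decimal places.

Cross-section at t=0.203: each vertex is (1-t)·p0[i] + t·p1[i].
  v1: (1-0.203)·(-0.24,2.97) + 0.203·(0.53,2.37) = (-0.0837,2.8482)
  v2: (1-0.203)·(-4.42,-0.38) + 0.203·(-0.63,0.22) = (-3.6506,-0.2582)
  v3: (1-0.203)·(0.87,-3.23) + 0.203·(1.31,-1.97) = (0.9593,-2.9742)
Shoelace sum Σ(x_i·y_{i+1} − x_{i+1}·y_i):
  i=1: -0.0837·-0.2582 − -3.6506·2.8482 = +10.4193 (running +10.4193)
  i=2: -3.6506·-2.9742 − 0.9593·-0.2582 = +11.1055 (running +21.5248)
  i=3: 0.9593·2.8482 − -0.0837·-2.9742 = +2.4834 (running +24.0082)
Area = |Σ|/2 = |24.0082|/2 = 12.0041

Area at t=0.203: 12.0041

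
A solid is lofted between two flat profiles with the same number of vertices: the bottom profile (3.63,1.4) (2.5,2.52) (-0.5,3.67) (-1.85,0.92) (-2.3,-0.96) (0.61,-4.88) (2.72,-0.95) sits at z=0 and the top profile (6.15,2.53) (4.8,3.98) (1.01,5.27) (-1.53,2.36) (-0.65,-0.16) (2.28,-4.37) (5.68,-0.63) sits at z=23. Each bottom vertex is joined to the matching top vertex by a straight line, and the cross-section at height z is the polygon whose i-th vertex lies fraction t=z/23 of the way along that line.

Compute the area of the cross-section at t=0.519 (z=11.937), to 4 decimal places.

Area at t=0.519: 37.0981

Cross-section at t=0.519: each vertex is (1-t)·p0[i] + t·p1[i].
  v1: (1-0.519)·(3.63,1.4) + 0.519·(6.15,2.53) = (4.9379,1.9865)
  v2: (1-0.519)·(2.5,2.52) + 0.519·(4.8,3.98) = (3.6937,3.2777)
  v3: (1-0.519)·(-0.5,3.67) + 0.519·(1.01,5.27) = (0.2837,4.5004)
  v4: (1-0.519)·(-1.85,0.92) + 0.519·(-1.53,2.36) = (-1.6839,1.6674)
  v5: (1-0.519)·(-2.3,-0.96) + 0.519·(-0.65,-0.16) = (-1.4436,-0.5448)
  v6: (1-0.519)·(0.61,-4.88) + 0.519·(2.28,-4.37) = (1.4767,-4.6153)
  v7: (1-0.519)·(2.72,-0.95) + 0.519·(5.68,-0.63) = (4.2562,-0.7839)
Shoelace sum Σ(x_i·y_{i+1} − x_{i+1}·y_i):
  i=1: 4.9379·3.2777 − 3.6937·1.9865 = +8.8477 (running +8.8477)
  i=2: 3.6937·4.5004 − 0.2837·3.2777 = +15.6933 (running +24.5409)
  i=3: 0.2837·1.6674 − -1.6839·4.5004 = +8.0513 (running +32.5923)
  i=4: -1.6839·-0.5448 − -1.4436·1.6674 = +3.3245 (running +35.9167)
  i=5: -1.4436·-4.6153 − 1.4767·-0.5448 = +7.4674 (running +43.3842)
  i=6: 1.4767·-0.7839 − 4.2562·-4.6153 = +18.4862 (running +61.8704)
  i=7: 4.2562·1.9865 − 4.9379·-0.7839 = +12.3258 (running +74.1962)
Area = |Σ|/2 = |74.1962|/2 = 37.0981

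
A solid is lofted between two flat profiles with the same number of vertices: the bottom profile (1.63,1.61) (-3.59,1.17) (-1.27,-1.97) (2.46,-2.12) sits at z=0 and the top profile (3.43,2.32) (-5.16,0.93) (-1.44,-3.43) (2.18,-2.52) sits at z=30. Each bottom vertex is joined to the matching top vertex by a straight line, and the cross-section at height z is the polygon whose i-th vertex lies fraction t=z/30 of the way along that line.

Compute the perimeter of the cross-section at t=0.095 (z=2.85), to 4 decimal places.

Perimeter at t=0.095: 17.2491

Cross-section at t=0.095: each vertex is (1-t)·p0[i] + t·p1[i].
  v1: (1-0.095)·(1.63,1.61) + 0.095·(3.43,2.32) = (1.8010,1.6775)
  v2: (1-0.095)·(-3.59,1.17) + 0.095·(-5.16,0.93) = (-3.7391,1.1472)
  v3: (1-0.095)·(-1.27,-1.97) + 0.095·(-1.44,-3.43) = (-1.2862,-2.1087)
  v4: (1-0.095)·(2.46,-2.12) + 0.095·(2.18,-2.52) = (2.4334,-2.1580)
Perimeter = Σ |v_{i+1} − v_i|:
  edge 1→2: √(-5.5401² + -0.5303²) = 5.5655 (running 5.5655)
  edge 2→3: √(2.4530² + -3.2559²) = 4.0765 (running 9.6420)
  edge 3→4: √(3.7196² + -0.0493²) = 3.7199 (running 13.3619)
  edge 4→1: √(-0.6324² + 3.8354²) = 3.8872 (running 17.2491)
Perimeter = 17.2491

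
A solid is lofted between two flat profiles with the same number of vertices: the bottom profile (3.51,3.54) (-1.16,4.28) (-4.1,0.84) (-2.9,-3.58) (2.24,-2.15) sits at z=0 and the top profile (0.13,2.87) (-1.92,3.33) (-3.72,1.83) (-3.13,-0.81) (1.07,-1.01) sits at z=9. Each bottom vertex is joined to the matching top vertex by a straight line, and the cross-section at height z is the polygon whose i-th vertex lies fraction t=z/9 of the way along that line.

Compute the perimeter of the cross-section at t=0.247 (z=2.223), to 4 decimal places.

Perimeter at t=0.247: 22.4808

Cross-section at t=0.247: each vertex is (1-t)·p0[i] + t·p1[i].
  v1: (1-0.247)·(3.51,3.54) + 0.247·(0.13,2.87) = (2.6751,3.3745)
  v2: (1-0.247)·(-1.16,4.28) + 0.247·(-1.92,3.33) = (-1.3477,4.0454)
  v3: (1-0.247)·(-4.1,0.84) + 0.247·(-3.72,1.83) = (-4.0061,1.0845)
  v4: (1-0.247)·(-2.9,-3.58) + 0.247·(-3.13,-0.81) = (-2.9568,-2.8958)
  v5: (1-0.247)·(2.24,-2.15) + 0.247·(1.07,-1.01) = (1.9510,-1.8684)
Perimeter = Σ |v_{i+1} − v_i|:
  edge 1→2: √(-4.0229² + 0.6708²) = 4.0784 (running 4.0784)
  edge 2→3: √(-2.6584² + -2.9608²) = 3.9792 (running 8.0576)
  edge 3→4: √(1.0493² + -3.9803²) = 4.1163 (running 12.1739)
  edge 4→5: √(4.9078² + 1.0274²) = 5.0142 (running 17.1881)
  edge 5→1: √(0.7241² + 5.2429²) = 5.2927 (running 22.4808)
Perimeter = 22.4808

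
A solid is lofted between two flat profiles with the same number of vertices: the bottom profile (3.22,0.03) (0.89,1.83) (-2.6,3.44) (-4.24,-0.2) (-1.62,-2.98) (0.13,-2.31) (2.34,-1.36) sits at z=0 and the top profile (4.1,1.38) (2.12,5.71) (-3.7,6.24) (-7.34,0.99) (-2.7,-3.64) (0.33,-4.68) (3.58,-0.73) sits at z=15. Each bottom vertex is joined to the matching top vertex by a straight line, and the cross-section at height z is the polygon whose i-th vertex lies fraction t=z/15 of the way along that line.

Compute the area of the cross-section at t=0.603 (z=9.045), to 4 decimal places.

Area at t=0.603: 57.3059

Cross-section at t=0.603: each vertex is (1-t)·p0[i] + t·p1[i].
  v1: (1-0.603)·(3.22,0.03) + 0.603·(4.1,1.38) = (3.7506,0.8440)
  v2: (1-0.603)·(0.89,1.83) + 0.603·(2.12,5.71) = (1.6317,4.1696)
  v3: (1-0.603)·(-2.6,3.44) + 0.603·(-3.7,6.24) = (-3.2633,5.1284)
  v4: (1-0.603)·(-4.24,-0.2) + 0.603·(-7.34,0.99) = (-6.1093,0.5176)
  v5: (1-0.603)·(-1.62,-2.98) + 0.603·(-2.7,-3.64) = (-2.2712,-3.3780)
  v6: (1-0.603)·(0.13,-2.31) + 0.603·(0.33,-4.68) = (0.2506,-3.7391)
  v7: (1-0.603)·(2.34,-1.36) + 0.603·(3.58,-0.73) = (3.0877,-0.9801)
Shoelace sum Σ(x_i·y_{i+1} − x_{i+1}·y_i):
  i=1: 3.7506·4.1696 − 1.6317·0.8440 = +14.2616 (running +14.2616)
  i=2: 1.6317·5.1284 − -3.2633·4.1696 = +21.9747 (running +36.2363)
  i=3: -3.2633·0.5176 − -6.1093·5.1284 = +29.6419 (running +65.8783)
  i=4: -6.1093·-3.3780 − -2.2712·0.5176 = +21.8126 (running +87.6909)
  i=5: -2.2712·-3.7391 − 0.2506·-3.3780 = +9.3389 (running +97.0298)
  i=6: 0.2506·-0.9801 − 3.0877·-3.7391 = +11.2997 (running +108.3295)
  i=7: 3.0877·0.8440 − 3.7506·-0.9801 = +6.2822 (running +114.6118)
Area = |Σ|/2 = |114.6118|/2 = 57.3059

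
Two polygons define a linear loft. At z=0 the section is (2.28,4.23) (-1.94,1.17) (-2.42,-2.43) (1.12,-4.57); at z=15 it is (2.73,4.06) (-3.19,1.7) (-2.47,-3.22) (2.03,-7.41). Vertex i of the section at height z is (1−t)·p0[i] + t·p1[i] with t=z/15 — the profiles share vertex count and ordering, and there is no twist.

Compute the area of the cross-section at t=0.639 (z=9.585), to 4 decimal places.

Cross-section at t=0.639: each vertex is (1-t)·p0[i] + t·p1[i].
  v1: (1-0.639)·(2.28,4.23) + 0.639·(2.73,4.06) = (2.5675,4.1214)
  v2: (1-0.639)·(-1.94,1.17) + 0.639·(-3.19,1.7) = (-2.7387,1.5087)
  v3: (1-0.639)·(-2.42,-2.43) + 0.639·(-2.47,-3.22) = (-2.4520,-2.9348)
  v4: (1-0.639)·(1.12,-4.57) + 0.639·(2.03,-7.41) = (1.7015,-6.3848)
Shoelace sum Σ(x_i·y_{i+1} − x_{i+1}·y_i):
  i=1: 2.5675·1.5087 − -2.7387·4.1214 = +15.1610 (running +15.1610)
  i=2: -2.7387·-2.9348 − -2.4520·1.5087 = +11.7369 (running +26.8979)
  i=3: -2.4520·-6.3848 − 1.7015·-2.9348 = +20.6487 (running +47.5465)
  i=4: 1.7015·4.1214 − 2.5675·-6.3848 = +23.4057 (running +70.9522)
Area = |Σ|/2 = |70.9522|/2 = 35.4761

Area at t=0.639: 35.4761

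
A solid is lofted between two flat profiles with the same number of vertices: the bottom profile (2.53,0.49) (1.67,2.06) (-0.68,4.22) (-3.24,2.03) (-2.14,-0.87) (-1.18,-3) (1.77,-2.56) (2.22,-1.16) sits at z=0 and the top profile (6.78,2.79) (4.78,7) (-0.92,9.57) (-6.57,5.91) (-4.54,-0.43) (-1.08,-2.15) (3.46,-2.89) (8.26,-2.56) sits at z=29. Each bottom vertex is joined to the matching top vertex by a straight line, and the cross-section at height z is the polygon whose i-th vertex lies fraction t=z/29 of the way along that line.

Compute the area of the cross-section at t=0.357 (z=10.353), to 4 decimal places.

Area at t=0.357: 53.3450

Cross-section at t=0.357: each vertex is (1-t)·p0[i] + t·p1[i].
  v1: (1-0.357)·(2.53,0.49) + 0.357·(6.78,2.79) = (4.0473,1.3111)
  v2: (1-0.357)·(1.67,2.06) + 0.357·(4.78,7) = (2.7803,3.8236)
  v3: (1-0.357)·(-0.68,4.22) + 0.357·(-0.92,9.57) = (-0.7657,6.1300)
  v4: (1-0.357)·(-3.24,2.03) + 0.357·(-6.57,5.91) = (-4.4288,3.4152)
  v5: (1-0.357)·(-2.14,-0.87) + 0.357·(-4.54,-0.43) = (-2.9968,-0.7129)
  v6: (1-0.357)·(-1.18,-3) + 0.357·(-1.08,-2.15) = (-1.1443,-2.6966)
  v7: (1-0.357)·(1.77,-2.56) + 0.357·(3.46,-2.89) = (2.3733,-2.6778)
  v8: (1-0.357)·(2.22,-1.16) + 0.357·(8.26,-2.56) = (4.3763,-1.6598)
Shoelace sum Σ(x_i·y_{i+1} − x_{i+1}·y_i):
  i=1: 4.0473·3.8236 − 2.7803·1.3111 = +11.8298 (running +11.8298)
  i=2: 2.7803·6.1300 − -0.7657·3.8236 = +19.9706 (running +31.8003)
  i=3: -0.7657·3.4152 − -4.4288·6.1300 = +24.5335 (running +56.3338)
  i=4: -4.4288·-0.7129 − -2.9968·3.4152 = +13.3919 (running +69.7257)
  i=5: -2.9968·-2.6966 − -1.1443·-0.7129 = +7.2652 (running +76.9910)
  i=6: -1.1443·-2.6778 − 2.3733·-2.6966 = +9.4640 (running +86.4550)
  i=7: 2.3733·-1.6598 − 4.3763·-2.6778 = +7.7796 (running +94.2346)
  i=8: 4.3763·1.3111 − 4.0473·-1.6598 = +12.4554 (running +106.6899)
Area = |Σ|/2 = |106.6899|/2 = 53.3450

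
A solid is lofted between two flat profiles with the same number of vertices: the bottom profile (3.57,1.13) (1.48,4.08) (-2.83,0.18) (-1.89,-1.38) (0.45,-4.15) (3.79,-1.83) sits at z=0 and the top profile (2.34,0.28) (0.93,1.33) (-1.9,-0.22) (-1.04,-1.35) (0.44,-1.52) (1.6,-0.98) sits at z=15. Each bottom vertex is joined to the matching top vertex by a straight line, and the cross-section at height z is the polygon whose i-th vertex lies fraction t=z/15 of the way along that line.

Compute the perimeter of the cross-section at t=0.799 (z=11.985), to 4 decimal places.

Cross-section at t=0.799: each vertex is (1-t)·p0[i] + t·p1[i].
  v1: (1-0.799)·(3.57,1.13) + 0.799·(2.34,0.28) = (2.5872,0.4508)
  v2: (1-0.799)·(1.48,4.08) + 0.799·(0.93,1.33) = (1.0406,1.8828)
  v3: (1-0.799)·(-2.83,0.18) + 0.799·(-1.9,-0.22) = (-2.0869,-0.1396)
  v4: (1-0.799)·(-1.89,-1.38) + 0.799·(-1.04,-1.35) = (-1.2108,-1.3560)
  v5: (1-0.799)·(0.45,-4.15) + 0.799·(0.44,-1.52) = (0.4420,-2.0486)
  v6: (1-0.799)·(3.79,-1.83) + 0.799·(1.6,-0.98) = (2.0402,-1.1508)
Perimeter = Σ |v_{i+1} − v_i|:
  edge 1→2: √(-1.5467² + 1.4319²) = 2.1077 (running 2.1077)
  edge 2→3: √(-3.1275² + -2.0224²) = 3.7244 (running 5.8321)
  edge 3→4: √(0.8761² + -1.2164²) = 1.4991 (running 7.3312)
  edge 4→5: √(1.6529² + -0.6926²) = 1.7921 (running 9.1233)
  edge 5→6: √(1.5982² + 0.8978²) = 1.8331 (running 10.9564)
  edge 6→1: √(0.5470² + 1.6017²) = 1.6925 (running 12.6489)
Perimeter = 12.6489

Perimeter at t=0.799: 12.6489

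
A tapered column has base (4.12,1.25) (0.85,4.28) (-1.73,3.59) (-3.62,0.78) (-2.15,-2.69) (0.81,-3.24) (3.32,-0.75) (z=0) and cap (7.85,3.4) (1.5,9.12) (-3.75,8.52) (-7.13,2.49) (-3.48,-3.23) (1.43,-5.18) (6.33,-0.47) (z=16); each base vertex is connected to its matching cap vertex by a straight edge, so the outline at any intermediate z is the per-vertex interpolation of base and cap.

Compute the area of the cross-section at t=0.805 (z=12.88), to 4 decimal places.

Cross-section at t=0.805: each vertex is (1-t)·p0[i] + t·p1[i].
  v1: (1-0.805)·(4.12,1.25) + 0.805·(7.85,3.4) = (7.1227,2.9808)
  v2: (1-0.805)·(0.85,4.28) + 0.805·(1.5,9.12) = (1.3733,8.1762)
  v3: (1-0.805)·(-1.73,3.59) + 0.805·(-3.75,8.52) = (-3.3561,7.5587)
  v4: (1-0.805)·(-3.62,0.78) + 0.805·(-7.13,2.49) = (-6.4455,2.1566)
  v5: (1-0.805)·(-2.15,-2.69) + 0.805·(-3.48,-3.23) = (-3.2207,-3.1247)
  v6: (1-0.805)·(0.81,-3.24) + 0.805·(1.43,-5.18) = (1.3091,-4.8017)
  v7: (1-0.805)·(3.32,-0.75) + 0.805·(6.33,-0.47) = (5.7431,-0.5246)
Shoelace sum Σ(x_i·y_{i+1} − x_{i+1}·y_i):
  i=1: 7.1227·8.1762 − 1.3733·2.9808 = +54.1429 (running +54.1429)
  i=2: 1.3733·7.5587 − -3.3561·8.1762 = +37.8201 (running +91.9630)
  i=3: -3.3561·2.1566 − -6.4455·7.5587 = +41.4821 (running +133.4450)
  i=4: -6.4455·-3.1247 − -3.2207·2.1566 = +27.0859 (running +160.5309)
  i=5: -3.2207·-4.8017 − 1.3091·-3.1247 = +19.5551 (running +180.0861)
  i=6: 1.3091·-0.5246 − 5.7431·-4.8017 = +26.8896 (running +206.9757)
  i=7: 5.7431·2.9808 − 7.1227·-0.5246 = +20.8551 (running +227.8308)
Area = |Σ|/2 = |227.8308|/2 = 113.9154

Area at t=0.805: 113.9154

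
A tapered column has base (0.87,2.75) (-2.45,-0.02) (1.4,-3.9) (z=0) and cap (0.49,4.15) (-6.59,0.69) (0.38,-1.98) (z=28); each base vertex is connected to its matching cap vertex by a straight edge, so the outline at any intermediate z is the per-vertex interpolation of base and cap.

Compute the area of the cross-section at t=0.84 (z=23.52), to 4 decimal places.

Cross-section at t=0.84: each vertex is (1-t)·p0[i] + t·p1[i].
  v1: (1-0.84)·(0.87,2.75) + 0.84·(0.49,4.15) = (0.5508,3.9260)
  v2: (1-0.84)·(-2.45,-0.02) + 0.84·(-6.59,0.69) = (-5.9276,0.5764)
  v3: (1-0.84)·(1.4,-3.9) + 0.84·(0.38,-1.98) = (0.5432,-2.2872)
Shoelace sum Σ(x_i·y_{i+1} − x_{i+1}·y_i):
  i=1: 0.5508·0.5764 − -5.9276·3.9260 = +23.5892 (running +23.5892)
  i=2: -5.9276·-2.2872 − 0.5432·0.5764 = +13.2445 (running +36.8337)
  i=3: 0.5432·3.9260 − 0.5508·-2.2872 = +3.3924 (running +40.2261)
Area = |Σ|/2 = |40.2261|/2 = 20.1131

Area at t=0.84: 20.1131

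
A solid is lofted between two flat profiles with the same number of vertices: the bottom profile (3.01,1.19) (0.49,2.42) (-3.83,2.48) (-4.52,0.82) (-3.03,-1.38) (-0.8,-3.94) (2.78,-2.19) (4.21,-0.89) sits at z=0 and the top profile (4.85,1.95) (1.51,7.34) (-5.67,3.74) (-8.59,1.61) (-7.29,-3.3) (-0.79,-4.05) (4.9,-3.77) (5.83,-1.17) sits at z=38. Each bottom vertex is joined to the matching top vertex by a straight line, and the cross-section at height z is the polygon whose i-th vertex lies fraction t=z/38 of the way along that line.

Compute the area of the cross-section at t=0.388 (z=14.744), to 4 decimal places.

Cross-section at t=0.388: each vertex is (1-t)·p0[i] + t·p1[i].
  v1: (1-0.388)·(3.01,1.19) + 0.388·(4.85,1.95) = (3.7239,1.4849)
  v2: (1-0.388)·(0.49,2.42) + 0.388·(1.51,7.34) = (0.8858,4.3290)
  v3: (1-0.388)·(-3.83,2.48) + 0.388·(-5.67,3.74) = (-4.5439,2.9689)
  v4: (1-0.388)·(-4.52,0.82) + 0.388·(-8.59,1.61) = (-6.0992,1.1265)
  v5: (1-0.388)·(-3.03,-1.38) + 0.388·(-7.29,-3.3) = (-4.6829,-2.1250)
  v6: (1-0.388)·(-0.8,-3.94) + 0.388·(-0.79,-4.05) = (-0.7961,-3.9827)
  v7: (1-0.388)·(2.78,-2.19) + 0.388·(4.9,-3.77) = (3.6026,-2.8030)
  v8: (1-0.388)·(4.21,-0.89) + 0.388·(5.83,-1.17) = (4.8386,-0.9986)
Shoelace sum Σ(x_i·y_{i+1} − x_{i+1}·y_i):
  i=1: 3.7239·4.3290 − 0.8858·1.4849 = +14.8055 (running +14.8055)
  i=2: 0.8858·2.9689 − -4.5439·4.3290 = +22.3002 (running +37.1056)
  i=3: -4.5439·1.1265 − -6.0992·2.9689 = +12.9889 (running +50.0945)
  i=4: -6.0992·-2.1250 − -4.6829·1.1265 = +18.2358 (running +68.3303)
  i=5: -4.6829·-3.9827 − -0.7961·-2.1250 = +16.9587 (running +85.2890)
  i=6: -0.7961·-2.8030 − 3.6026·-3.9827 = +16.5794 (running +101.8684)
  i=7: 3.6026·-0.9986 − 4.8386·-2.8030 = +9.9650 (running +111.8334)
  i=8: 4.8386·1.4849 − 3.7239·-0.9986 = +10.9035 (running +122.7369)
Area = |Σ|/2 = |122.7369|/2 = 61.3685

Area at t=0.388: 61.3685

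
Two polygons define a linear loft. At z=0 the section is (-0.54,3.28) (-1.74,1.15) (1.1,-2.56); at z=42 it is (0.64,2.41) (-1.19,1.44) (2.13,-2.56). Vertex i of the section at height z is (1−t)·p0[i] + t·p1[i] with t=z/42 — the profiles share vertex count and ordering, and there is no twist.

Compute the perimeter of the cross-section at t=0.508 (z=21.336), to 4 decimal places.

Perimeter at t=0.508: 12.7228

Cross-section at t=0.508: each vertex is (1-t)·p0[i] + t·p1[i].
  v1: (1-0.508)·(-0.54,3.28) + 0.508·(0.64,2.41) = (0.0594,2.8380)
  v2: (1-0.508)·(-1.74,1.15) + 0.508·(-1.19,1.44) = (-1.4606,1.2973)
  v3: (1-0.508)·(1.1,-2.56) + 0.508·(2.13,-2.56) = (1.6232,-2.5600)
Perimeter = Σ |v_{i+1} − v_i|:
  edge 1→2: √(-1.5200² + -1.5407²) = 2.1643 (running 2.1643)
  edge 2→3: √(3.0838² + -3.8573²) = 4.9385 (running 7.1029)
  edge 3→1: √(-1.5638² + 5.3980²) = 5.6200 (running 12.7228)
Perimeter = 12.7228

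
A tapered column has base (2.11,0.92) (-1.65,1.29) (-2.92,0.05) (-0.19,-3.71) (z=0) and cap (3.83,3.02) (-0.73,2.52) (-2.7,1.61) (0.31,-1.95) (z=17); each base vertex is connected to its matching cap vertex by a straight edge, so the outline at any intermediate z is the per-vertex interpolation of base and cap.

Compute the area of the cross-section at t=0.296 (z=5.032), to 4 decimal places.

Cross-section at t=0.296: each vertex is (1-t)·p0[i] + t·p1[i].
  v1: (1-0.296)·(2.11,0.92) + 0.296·(3.83,3.02) = (2.6191,1.5416)
  v2: (1-0.296)·(-1.65,1.29) + 0.296·(-0.73,2.52) = (-1.3777,1.6541)
  v3: (1-0.296)·(-2.92,0.05) + 0.296·(-2.7,1.61) = (-2.8549,0.5118)
  v4: (1-0.296)·(-0.19,-3.71) + 0.296·(0.31,-1.95) = (-0.0420,-3.1890)
Shoelace sum Σ(x_i·y_{i+1} − x_{i+1}·y_i):
  i=1: 2.6191·1.6541 − -1.3777·1.5416 = +6.4561 (running +6.4561)
  i=2: -1.3777·0.5118 − -2.8549·1.6541 = +4.0172 (running +10.4732)
  i=3: -2.8549·-3.1890 − -0.0420·0.5118 = +9.1258 (running +19.5990)
  i=4: -0.0420·1.5416 − 2.6191·-3.1890 = +8.2877 (running +27.8868)
Area = |Σ|/2 = |27.8868|/2 = 13.9434

Area at t=0.296: 13.9434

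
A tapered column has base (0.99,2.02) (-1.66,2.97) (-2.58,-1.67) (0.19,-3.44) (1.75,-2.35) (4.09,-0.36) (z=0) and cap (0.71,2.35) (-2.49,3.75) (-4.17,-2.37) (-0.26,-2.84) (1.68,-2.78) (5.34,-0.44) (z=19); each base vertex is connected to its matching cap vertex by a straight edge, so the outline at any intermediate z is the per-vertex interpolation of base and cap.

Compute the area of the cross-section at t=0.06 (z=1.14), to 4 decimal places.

Area at t=0.06: 25.2363

Cross-section at t=0.06: each vertex is (1-t)·p0[i] + t·p1[i].
  v1: (1-0.06)·(0.99,2.02) + 0.06·(0.71,2.35) = (0.9732,2.0398)
  v2: (1-0.06)·(-1.66,2.97) + 0.06·(-2.49,3.75) = (-1.7098,3.0168)
  v3: (1-0.06)·(-2.58,-1.67) + 0.06·(-4.17,-2.37) = (-2.6754,-1.7120)
  v4: (1-0.06)·(0.19,-3.44) + 0.06·(-0.26,-2.84) = (0.1630,-3.4040)
  v5: (1-0.06)·(1.75,-2.35) + 0.06·(1.68,-2.78) = (1.7458,-2.3758)
  v6: (1-0.06)·(4.09,-0.36) + 0.06·(5.34,-0.44) = (4.1650,-0.3648)
Shoelace sum Σ(x_i·y_{i+1} − x_{i+1}·y_i):
  i=1: 0.9732·3.0168 − -1.7098·2.0398 = +6.4236 (running +6.4236)
  i=2: -1.7098·-1.7120 − -2.6754·3.0168 = +10.9983 (running +17.4219)
  i=3: -2.6754·-3.4040 − 0.1630·-1.7120 = +9.3861 (running +26.8080)
  i=4: 0.1630·-2.3758 − 1.7458·-3.4040 = +5.5554 (running +32.3635)
  i=5: 1.7458·-0.3648 − 4.1650·-2.3758 = +9.2583 (running +41.6218)
  i=6: 4.1650·2.0398 − 0.9732·-0.3648 = +8.8508 (running +50.4726)
Area = |Σ|/2 = |50.4726|/2 = 25.2363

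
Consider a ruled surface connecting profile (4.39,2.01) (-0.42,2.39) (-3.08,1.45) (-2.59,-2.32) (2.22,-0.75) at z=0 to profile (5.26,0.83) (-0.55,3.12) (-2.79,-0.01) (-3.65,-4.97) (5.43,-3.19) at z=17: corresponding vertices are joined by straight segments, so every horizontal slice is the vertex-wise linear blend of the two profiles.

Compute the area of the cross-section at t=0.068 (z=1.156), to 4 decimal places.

Cross-section at t=0.068: each vertex is (1-t)·p0[i] + t·p1[i].
  v1: (1-0.068)·(4.39,2.01) + 0.068·(5.26,0.83) = (4.4492,1.9298)
  v2: (1-0.068)·(-0.42,2.39) + 0.068·(-0.55,3.12) = (-0.4288,2.4396)
  v3: (1-0.068)·(-3.08,1.45) + 0.068·(-2.79,-0.01) = (-3.0603,1.3507)
  v4: (1-0.068)·(-2.59,-2.32) + 0.068·(-3.65,-4.97) = (-2.6621,-2.5002)
  v5: (1-0.068)·(2.22,-0.75) + 0.068·(5.43,-3.19) = (2.4383,-0.9159)
Shoelace sum Σ(x_i·y_{i+1} − x_{i+1}·y_i):
  i=1: 4.4492·2.4396 − -0.4288·1.9298 = +11.6819 (running +11.6819)
  i=2: -0.4288·1.3507 − -3.0603·2.4396 = +6.8867 (running +18.5686)
  i=3: -3.0603·-2.5002 − -2.6621·1.3507 = +11.2470 (running +29.8157)
  i=4: -2.6621·-0.9159 − 2.4383·-2.5002 = +8.5344 (running +38.3501)
  i=5: 2.4383·1.9298 − 4.4492·-0.9159 = +8.7804 (running +47.1305)
Area = |Σ|/2 = |47.1305|/2 = 23.5652

Area at t=0.068: 23.5652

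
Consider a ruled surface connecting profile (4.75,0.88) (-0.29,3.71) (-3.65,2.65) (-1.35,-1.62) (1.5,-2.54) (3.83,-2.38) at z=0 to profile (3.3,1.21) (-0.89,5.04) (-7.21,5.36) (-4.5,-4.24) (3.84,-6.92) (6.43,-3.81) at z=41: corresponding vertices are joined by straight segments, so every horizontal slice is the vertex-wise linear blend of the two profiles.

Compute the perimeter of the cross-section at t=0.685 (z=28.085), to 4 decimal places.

Perimeter at t=0.685: 34.4994

Cross-section at t=0.685: each vertex is (1-t)·p0[i] + t·p1[i].
  v1: (1-0.685)·(4.75,0.88) + 0.685·(3.3,1.21) = (3.7567,1.1060)
  v2: (1-0.685)·(-0.29,3.71) + 0.685·(-0.89,5.04) = (-0.7010,4.6211)
  v3: (1-0.685)·(-3.65,2.65) + 0.685·(-7.21,5.36) = (-6.0886,4.5064)
  v4: (1-0.685)·(-1.35,-1.62) + 0.685·(-4.5,-4.24) = (-3.5078,-3.4147)
  v5: (1-0.685)·(1.5,-2.54) + 0.685·(3.84,-6.92) = (3.1029,-5.5403)
  v6: (1-0.685)·(3.83,-2.38) + 0.685·(6.43,-3.81) = (5.6110,-3.3596)
Perimeter = Σ |v_{i+1} − v_i|:
  edge 1→2: √(-4.4577² + 3.5150²) = 5.6769 (running 5.6769)
  edge 2→3: √(-5.3876² + -0.1147²) = 5.3888 (running 11.0657)
  edge 3→4: √(2.5808² + -7.9211²) = 8.3309 (running 19.3966)
  edge 4→5: √(6.6107² + -2.1256²) = 6.9440 (running 26.3406)
  edge 5→6: √(2.5081² + 2.1808²) = 3.3236 (running 29.6641)
  edge 6→1: √(-1.8543² + 4.4656²) = 4.8353 (running 34.4994)
Perimeter = 34.4994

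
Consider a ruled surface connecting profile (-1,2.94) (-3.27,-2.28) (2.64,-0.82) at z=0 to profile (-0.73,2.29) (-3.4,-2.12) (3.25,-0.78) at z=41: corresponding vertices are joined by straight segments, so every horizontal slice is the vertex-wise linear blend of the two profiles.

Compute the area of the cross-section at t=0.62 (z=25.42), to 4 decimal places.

Area at t=0.62: 13.2789

Cross-section at t=0.62: each vertex is (1-t)·p0[i] + t·p1[i].
  v1: (1-0.62)·(-1,2.94) + 0.62·(-0.73,2.29) = (-0.8326,2.5370)
  v2: (1-0.62)·(-3.27,-2.28) + 0.62·(-3.4,-2.12) = (-3.3506,-2.1808)
  v3: (1-0.62)·(2.64,-0.82) + 0.62·(3.25,-0.78) = (3.0182,-0.7952)
Shoelace sum Σ(x_i·y_{i+1} − x_{i+1}·y_i):
  i=1: -0.8326·-2.1808 − -3.3506·2.5370 = +10.3162 (running +10.3162)
  i=2: -3.3506·-0.7952 − 3.0182·-2.1808 = +9.2465 (running +19.5627)
  i=3: 3.0182·2.5370 − -0.8326·-0.7952 = +6.9951 (running +26.5578)
Area = |Σ|/2 = |26.5578|/2 = 13.2789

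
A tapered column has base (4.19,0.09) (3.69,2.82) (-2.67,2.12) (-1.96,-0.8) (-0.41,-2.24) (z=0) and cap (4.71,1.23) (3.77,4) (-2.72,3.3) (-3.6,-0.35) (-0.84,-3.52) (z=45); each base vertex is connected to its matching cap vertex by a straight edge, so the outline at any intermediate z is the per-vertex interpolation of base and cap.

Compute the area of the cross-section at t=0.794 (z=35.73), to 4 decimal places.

Cross-section at t=0.794: each vertex is (1-t)·p0[i] + t·p1[i].
  v1: (1-0.794)·(4.19,0.09) + 0.794·(4.71,1.23) = (4.6029,0.9952)
  v2: (1-0.794)·(3.69,2.82) + 0.794·(3.77,4) = (3.7535,3.7569)
  v3: (1-0.794)·(-2.67,2.12) + 0.794·(-2.72,3.3) = (-2.7097,3.0569)
  v4: (1-0.794)·(-1.96,-0.8) + 0.794·(-3.6,-0.35) = (-3.2622,-0.4427)
  v5: (1-0.794)·(-0.41,-2.24) + 0.794·(-0.84,-3.52) = (-0.7514,-3.2563)
Shoelace sum Σ(x_i·y_{i+1} − x_{i+1}·y_i):
  i=1: 4.6029·3.7569 − 3.7535·0.9952 = +13.5573 (running +13.5573)
  i=2: 3.7535·3.0569 − -2.7097·3.7569 = +21.6543 (running +35.2116)
  i=3: -2.7097·-0.4427 − -3.2622·3.0569 = +11.1717 (running +46.3834)
  i=4: -3.2622·-3.2563 − -0.7514·-0.4427 = +10.2900 (running +56.6734)
  i=5: -0.7514·0.9952 − 4.6029·-3.2563 = +14.2407 (running +70.9140)
Area = |Σ|/2 = |70.9140|/2 = 35.4570

Area at t=0.794: 35.4570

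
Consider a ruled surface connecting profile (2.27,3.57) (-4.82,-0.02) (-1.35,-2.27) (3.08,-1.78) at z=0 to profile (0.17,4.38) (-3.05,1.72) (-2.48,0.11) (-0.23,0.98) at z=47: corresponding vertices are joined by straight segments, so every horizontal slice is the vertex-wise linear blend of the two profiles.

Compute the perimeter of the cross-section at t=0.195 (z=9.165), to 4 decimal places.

Cross-section at t=0.195: each vertex is (1-t)·p0[i] + t·p1[i].
  v1: (1-0.195)·(2.27,3.57) + 0.195·(0.17,4.38) = (1.8605,3.7279)
  v2: (1-0.195)·(-4.82,-0.02) + 0.195·(-3.05,1.72) = (-4.4748,0.3193)
  v3: (1-0.195)·(-1.35,-2.27) + 0.195·(-2.48,0.11) = (-1.5703,-1.8059)
  v4: (1-0.195)·(3.08,-1.78) + 0.195·(-0.23,0.98) = (2.4346,-1.2418)
Perimeter = Σ |v_{i+1} − v_i|:
  edge 1→2: √(-6.3354² + -3.4086²) = 7.1941 (running 7.1941)
  edge 2→3: √(2.9045² + -2.1252²) = 3.5990 (running 10.7931)
  edge 3→4: √(4.0049² + 0.5641²) = 4.0444 (running 14.8375)
  edge 4→1: √(-0.5741² + 4.9697²) = 5.0028 (running 19.8403)
Perimeter = 19.8403

Perimeter at t=0.195: 19.8403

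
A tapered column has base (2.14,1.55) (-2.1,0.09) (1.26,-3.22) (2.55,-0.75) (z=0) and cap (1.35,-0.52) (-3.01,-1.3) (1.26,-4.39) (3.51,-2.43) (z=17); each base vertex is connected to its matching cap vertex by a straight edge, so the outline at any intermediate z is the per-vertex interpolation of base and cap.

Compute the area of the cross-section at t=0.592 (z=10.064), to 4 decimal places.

Cross-section at t=0.592: each vertex is (1-t)·p0[i] + t·p1[i].
  v1: (1-0.592)·(2.14,1.55) + 0.592·(1.35,-0.52) = (1.6723,0.3246)
  v2: (1-0.592)·(-2.1,0.09) + 0.592·(-3.01,-1.3) = (-2.6387,-0.7329)
  v3: (1-0.592)·(1.26,-3.22) + 0.592·(1.26,-4.39) = (1.2600,-3.9126)
  v4: (1-0.592)·(2.55,-0.75) + 0.592·(3.51,-2.43) = (3.1183,-1.7446)
Shoelace sum Σ(x_i·y_{i+1} − x_{i+1}·y_i):
  i=1: 1.6723·-0.7329 − -2.6387·0.3246 = -0.3692 (running -0.3692)
  i=2: -2.6387·-3.9126 − 1.2600·-0.7329 = +11.2478 (running +10.8786)
  i=3: 1.2600·-1.7446 − 3.1183·-3.9126 = +10.0027 (running +20.8813)
  i=4: 3.1183·0.3246 − 1.6723·-1.7446 = +3.9295 (running +24.8109)
Area = |Σ|/2 = |24.8109|/2 = 12.4054

Area at t=0.592: 12.4054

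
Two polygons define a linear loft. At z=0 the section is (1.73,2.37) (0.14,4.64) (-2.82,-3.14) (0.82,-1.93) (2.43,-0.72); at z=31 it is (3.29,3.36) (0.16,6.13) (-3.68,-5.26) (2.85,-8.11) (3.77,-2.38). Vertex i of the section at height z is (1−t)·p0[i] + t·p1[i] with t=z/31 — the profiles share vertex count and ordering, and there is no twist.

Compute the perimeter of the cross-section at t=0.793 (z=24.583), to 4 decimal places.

Perimeter at t=0.793: 31.5201

Cross-section at t=0.793: each vertex is (1-t)·p0[i] + t·p1[i].
  v1: (1-0.793)·(1.73,2.37) + 0.793·(3.29,3.36) = (2.9671,3.1551)
  v2: (1-0.793)·(0.14,4.64) + 0.793·(0.16,6.13) = (0.1559,5.8216)
  v3: (1-0.793)·(-2.82,-3.14) + 0.793·(-3.68,-5.26) = (-3.5020,-4.8212)
  v4: (1-0.793)·(0.82,-1.93) + 0.793·(2.85,-8.11) = (2.4298,-6.8307)
  v5: (1-0.793)·(2.43,-0.72) + 0.793·(3.77,-2.38) = (3.4926,-2.0364)
Perimeter = Σ |v_{i+1} − v_i|:
  edge 1→2: √(-2.8112² + 2.6665²) = 3.8747 (running 3.8747)
  edge 2→3: √(-3.6578² + -10.6427²) = 11.2538 (running 15.1285)
  edge 3→4: √(5.9318² + -2.0096²) = 6.2629 (running 21.3914)
  edge 4→5: √(1.0628² + 4.7944²) = 4.9108 (running 26.3021)
  edge 5→1: √(-0.5255² + 5.1914²) = 5.2180 (running 31.5201)
Perimeter = 31.5201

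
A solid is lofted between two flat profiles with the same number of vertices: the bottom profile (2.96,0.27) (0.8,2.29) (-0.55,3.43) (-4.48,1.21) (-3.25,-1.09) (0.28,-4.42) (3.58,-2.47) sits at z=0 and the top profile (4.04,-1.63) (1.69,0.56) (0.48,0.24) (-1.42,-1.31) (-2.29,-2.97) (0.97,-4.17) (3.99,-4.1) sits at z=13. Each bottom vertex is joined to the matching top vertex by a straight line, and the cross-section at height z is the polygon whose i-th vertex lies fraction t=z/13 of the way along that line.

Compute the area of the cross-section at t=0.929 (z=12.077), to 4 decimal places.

Cross-section at t=0.929: each vertex is (1-t)·p0[i] + t·p1[i].
  v1: (1-0.929)·(2.96,0.27) + 0.929·(4.04,-1.63) = (3.9633,-1.4951)
  v2: (1-0.929)·(0.8,2.29) + 0.929·(1.69,0.56) = (1.6268,0.6828)
  v3: (1-0.929)·(-0.55,3.43) + 0.929·(0.48,0.24) = (0.4069,0.4665)
  v4: (1-0.929)·(-4.48,1.21) + 0.929·(-1.42,-1.31) = (-1.6373,-1.1311)
  v5: (1-0.929)·(-3.25,-1.09) + 0.929·(-2.29,-2.97) = (-2.3582,-2.8365)
  v6: (1-0.929)·(0.28,-4.42) + 0.929·(0.97,-4.17) = (0.9210,-4.1877)
  v7: (1-0.929)·(3.58,-2.47) + 0.929·(3.99,-4.1) = (3.9609,-3.9843)
Shoelace sum Σ(x_i·y_{i+1} − x_{i+1}·y_i):
  i=1: 3.9633·0.6828 − 1.6268·-1.4951 = +5.1385 (running +5.1385)
  i=2: 1.6268·0.4665 − 0.4069·0.6828 = +0.4811 (running +5.6196)
  i=3: 0.4069·-1.1311 − -1.6373·0.4665 = +0.3036 (running +5.9231)
  i=4: -1.6373·-2.8365 − -2.3582·-1.1311 = +1.9769 (running +7.9000)
  i=5: -2.3582·-4.1877 − 0.9210·-2.8365 = +12.4878 (running +20.3878)
  i=6: 0.9210·-3.9843 − 3.9609·-4.1877 = +12.9177 (running +33.3055)
  i=7: 3.9609·-1.4951 − 3.9633·-3.9843 = +9.8690 (running +43.1745)
Area = |Σ|/2 = |43.1745|/2 = 21.5873

Area at t=0.929: 21.5873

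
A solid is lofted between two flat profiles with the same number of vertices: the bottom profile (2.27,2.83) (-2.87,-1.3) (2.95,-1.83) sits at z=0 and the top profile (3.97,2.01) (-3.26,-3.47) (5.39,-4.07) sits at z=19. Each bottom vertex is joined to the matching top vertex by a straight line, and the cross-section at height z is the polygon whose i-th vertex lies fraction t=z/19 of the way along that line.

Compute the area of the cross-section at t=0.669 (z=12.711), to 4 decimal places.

Area at t=0.669: 21.2967

Cross-section at t=0.669: each vertex is (1-t)·p0[i] + t·p1[i].
  v1: (1-0.669)·(2.27,2.83) + 0.669·(3.97,2.01) = (3.4073,2.2814)
  v2: (1-0.669)·(-2.87,-1.3) + 0.669·(-3.26,-3.47) = (-3.1309,-2.7517)
  v3: (1-0.669)·(2.95,-1.83) + 0.669·(5.39,-4.07) = (4.5824,-3.3286)
Shoelace sum Σ(x_i·y_{i+1} − x_{i+1}·y_i):
  i=1: 3.4073·-2.7517 − -3.1309·2.2814 = -2.2330 (running -2.2330)
  i=2: -3.1309·-3.3286 − 4.5824·-2.7517 = +23.0308 (running +20.7978)
  i=3: 4.5824·2.2814 − 3.4073·-3.3286 = +21.7957 (running +42.5935)
Area = |Σ|/2 = |42.5935|/2 = 21.2967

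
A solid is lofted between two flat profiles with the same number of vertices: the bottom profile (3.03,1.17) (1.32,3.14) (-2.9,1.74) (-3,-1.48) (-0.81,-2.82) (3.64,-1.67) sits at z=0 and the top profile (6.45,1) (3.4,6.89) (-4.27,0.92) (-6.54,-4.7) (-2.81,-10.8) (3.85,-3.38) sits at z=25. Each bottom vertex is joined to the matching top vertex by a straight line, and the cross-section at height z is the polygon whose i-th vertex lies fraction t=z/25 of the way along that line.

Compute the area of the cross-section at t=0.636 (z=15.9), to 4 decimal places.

Area at t=0.636: 78.8620

Cross-section at t=0.636: each vertex is (1-t)·p0[i] + t·p1[i].
  v1: (1-0.636)·(3.03,1.17) + 0.636·(6.45,1) = (5.2051,1.0619)
  v2: (1-0.636)·(1.32,3.14) + 0.636·(3.4,6.89) = (2.6429,5.5250)
  v3: (1-0.636)·(-2.9,1.74) + 0.636·(-4.27,0.92) = (-3.7713,1.2185)
  v4: (1-0.636)·(-3,-1.48) + 0.636·(-6.54,-4.7) = (-5.2514,-3.5279)
  v5: (1-0.636)·(-0.81,-2.82) + 0.636·(-2.81,-10.8) = (-2.0820,-7.8953)
  v6: (1-0.636)·(3.64,-1.67) + 0.636·(3.85,-3.38) = (3.7736,-2.7576)
Shoelace sum Σ(x_i·y_{i+1} − x_{i+1}·y_i):
  i=1: 5.2051·5.5250 − 2.6429·1.0619 = +25.9519 (running +25.9519)
  i=2: 2.6429·1.2185 − -3.7713·5.5250 = +24.0568 (running +50.0087)
  i=3: -3.7713·-3.5279 − -5.2514·1.2185 = +19.7037 (running +69.7124)
  i=4: -5.2514·-7.8953 − -2.0820·-3.5279 = +34.1165 (running +103.8289)
  i=5: -2.0820·-2.7576 − 3.7736·-7.8953 = +35.5346 (running +139.3634)
  i=6: 3.7736·1.0619 − 5.2051·-2.7576 = +18.3605 (running +157.7239)
Area = |Σ|/2 = |157.7239|/2 = 78.8620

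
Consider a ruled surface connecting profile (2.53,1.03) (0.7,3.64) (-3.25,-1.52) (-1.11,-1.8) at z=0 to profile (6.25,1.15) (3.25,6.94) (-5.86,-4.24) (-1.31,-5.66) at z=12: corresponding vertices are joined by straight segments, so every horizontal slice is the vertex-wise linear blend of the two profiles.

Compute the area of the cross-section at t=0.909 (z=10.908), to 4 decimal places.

Area at t=0.909: 57.8486

Cross-section at t=0.909: each vertex is (1-t)·p0[i] + t·p1[i].
  v1: (1-0.909)·(2.53,1.03) + 0.909·(6.25,1.15) = (5.9115,1.1391)
  v2: (1-0.909)·(0.7,3.64) + 0.909·(3.25,6.94) = (3.0179,6.6397)
  v3: (1-0.909)·(-3.25,-1.52) + 0.909·(-5.86,-4.24) = (-5.6225,-3.9925)
  v4: (1-0.909)·(-1.11,-1.8) + 0.909·(-1.31,-5.66) = (-1.2918,-5.3087)
Shoelace sum Σ(x_i·y_{i+1} − x_{i+1}·y_i):
  i=1: 5.9115·6.6397 − 3.0179·1.1391 = +35.8128 (running +35.8128)
  i=2: 3.0179·-3.9925 − -5.6225·6.6397 = +25.2825 (running +61.0953)
  i=3: -5.6225·-5.3087 − -1.2918·-3.9925 = +24.6909 (running +85.7862)
  i=4: -1.2918·1.1391 − 5.9115·-5.3087 = +29.9110 (running +115.6972)
Area = |Σ|/2 = |115.6972|/2 = 57.8486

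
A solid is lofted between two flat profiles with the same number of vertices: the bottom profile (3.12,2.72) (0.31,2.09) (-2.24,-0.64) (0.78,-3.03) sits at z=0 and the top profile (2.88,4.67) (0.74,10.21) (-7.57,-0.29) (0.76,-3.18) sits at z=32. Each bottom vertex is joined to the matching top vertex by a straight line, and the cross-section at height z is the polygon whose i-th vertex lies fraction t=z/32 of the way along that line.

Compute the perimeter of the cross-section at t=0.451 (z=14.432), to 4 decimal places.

Cross-section at t=0.451: each vertex is (1-t)·p0[i] + t·p1[i].
  v1: (1-0.451)·(3.12,2.72) + 0.451·(2.88,4.67) = (3.0118,3.5995)
  v2: (1-0.451)·(0.31,2.09) + 0.451·(0.74,10.21) = (0.5039,5.7521)
  v3: (1-0.451)·(-2.24,-0.64) + 0.451·(-7.57,-0.29) = (-4.6438,-0.4821)
  v4: (1-0.451)·(0.78,-3.03) + 0.451·(0.76,-3.18) = (0.7710,-3.0976)
Perimeter = Σ |v_{i+1} − v_i|:
  edge 1→2: √(-2.5078² + 2.1527²) = 3.3050 (running 3.3050)
  edge 2→3: √(-5.1478² + -6.2343²) = 8.0849 (running 11.3899)
  edge 3→4: √(5.4148² + -2.6155²) = 6.0134 (running 17.4033)
  edge 4→1: √(2.2408² + 6.6971²) = 7.0620 (running 24.4654)
Perimeter = 24.4654

Perimeter at t=0.451: 24.4654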